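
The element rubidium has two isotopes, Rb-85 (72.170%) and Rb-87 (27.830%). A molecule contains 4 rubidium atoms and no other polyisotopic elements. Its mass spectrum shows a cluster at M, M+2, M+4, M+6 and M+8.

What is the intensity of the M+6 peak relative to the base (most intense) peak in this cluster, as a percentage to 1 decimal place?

(0.72170 + 0.27830)^4 gives M 0.2713, M+2 0.4184, M+4 0.2420, M+6 0.0622, M+8 0.0060; the largest is M+2.
P(M+2) = C(4,1) × 0.72170^3 × 0.27830^1 = 4 × 0.37589809 × 0.2783 = 0.418450 (base)
P(M+6) = C(4,3) × 0.72170^1 × 0.27830^3 = 4 × 0.7217 × 0.02155458 = 0.062224
Relative intensity = 0.062224 / 0.418450 × 100 = 14.9

14.9%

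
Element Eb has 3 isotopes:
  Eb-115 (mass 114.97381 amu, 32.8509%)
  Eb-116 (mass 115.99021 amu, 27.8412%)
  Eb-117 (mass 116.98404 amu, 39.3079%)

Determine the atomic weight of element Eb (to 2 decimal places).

Ar = Σ fᵢ·mᵢ = 0.328509 × 114.97381 + 0.278412 × 115.99021 + 0.393079 × 116.98404
= 37.769931 + 32.293066 + 45.983969 = 116.046966 amu

116.05 amu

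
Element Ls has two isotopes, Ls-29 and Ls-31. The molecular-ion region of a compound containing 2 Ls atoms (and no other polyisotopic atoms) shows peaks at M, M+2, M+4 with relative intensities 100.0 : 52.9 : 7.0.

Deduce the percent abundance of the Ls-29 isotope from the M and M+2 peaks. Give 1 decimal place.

If p is the fraction of Ls that is Ls-29, then I(M+2)/I(M) = [C(2,1)·p^1·(1−p)] / p^2 = 2·(1−p)/p = 52.9/100.0 = 0.5290
(1−p)/p = 0.5290/2 = 0.2645  ⇒  p = 1/(1 + 0.2645) = 0.7908
Ls-29: 79.1%, Ls-31: 20.9%.

79.1%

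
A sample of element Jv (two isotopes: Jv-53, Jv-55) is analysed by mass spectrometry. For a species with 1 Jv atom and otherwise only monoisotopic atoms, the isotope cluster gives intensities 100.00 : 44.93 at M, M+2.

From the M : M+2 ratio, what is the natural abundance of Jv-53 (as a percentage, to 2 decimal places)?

If p is the fraction of Jv that is Jv-53, then I(M+2)/I(M) = [C(1,1)·p^0·(1−p)] / p^1 = 1·(1−p)/p = 44.93/100.00 = 0.4493
(1−p)/p = 0.4493/1 = 0.4493  ⇒  p = 1/(1 + 0.4493) = 0.6900
Jv-53: 69.00%, Jv-55: 31.00%.

69.00%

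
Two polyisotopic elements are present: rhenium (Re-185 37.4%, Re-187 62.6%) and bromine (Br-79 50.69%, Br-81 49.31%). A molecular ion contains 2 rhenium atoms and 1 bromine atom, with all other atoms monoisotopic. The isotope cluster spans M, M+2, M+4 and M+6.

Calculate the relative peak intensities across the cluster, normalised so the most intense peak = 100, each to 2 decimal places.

16.51 : 71.32 : 100.00 : 44.99

Rhenium pattern (n=2): 0.139876 : 0.468248 : 0.391876
Bromine pattern (n=1): 0.5069 : 0.4931
Convolve the two distributions (both contribute in 2-u steps):
  M: 0.139876×0.5069 = 0.070903
  M+2: 0.139876×0.4931 + 0.468248×0.5069 = 0.306328
  M+4: 0.468248×0.4931 + 0.391876×0.5069 = 0.429535
  M+6: 0.391876×0.4931 = 0.193234
Scale to base peak (0.429535) = 100: 16.51 : 71.32 : 100.00 : 44.99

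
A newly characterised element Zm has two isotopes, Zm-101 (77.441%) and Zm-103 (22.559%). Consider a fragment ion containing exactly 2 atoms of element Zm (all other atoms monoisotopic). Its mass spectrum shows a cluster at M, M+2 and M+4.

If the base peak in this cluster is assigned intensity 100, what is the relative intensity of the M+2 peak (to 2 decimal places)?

58.26

(0.77441 + 0.22559)^2 gives M 0.5997, M+2 0.3494, M+4 0.0509; the largest is M.
P(M) = C(2,0) × 0.77441^2 × 0.22559^0 = 1 × 0.59971085 × 1.0000 = 0.599711 (base)
P(M+2) = C(2,1) × 0.77441^1 × 0.22559^1 = 2 × 0.77441 × 0.22559 = 0.349398
Relative intensity = 0.349398 / 0.599711 × 100 = 58.26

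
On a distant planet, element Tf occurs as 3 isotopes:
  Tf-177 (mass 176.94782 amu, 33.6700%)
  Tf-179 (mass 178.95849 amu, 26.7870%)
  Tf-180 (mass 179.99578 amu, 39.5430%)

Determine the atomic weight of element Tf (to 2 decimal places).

178.69 amu

Weight each isotope mass by its fractional abundance: 0.336700 × 176.94782 + 0.267870 × 178.95849 + 0.395430 × 179.99578
= 59.578331 + 47.937611 + 71.175731 = 178.691673 amu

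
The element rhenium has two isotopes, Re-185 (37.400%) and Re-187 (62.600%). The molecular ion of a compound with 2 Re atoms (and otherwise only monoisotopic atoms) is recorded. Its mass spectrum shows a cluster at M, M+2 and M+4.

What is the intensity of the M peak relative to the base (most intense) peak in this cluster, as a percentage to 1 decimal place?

(0.37400 + 0.62600)^2 gives M 0.1399, M+2 0.4682, M+4 0.3919; the largest is M+2.
P(M+2) = C(2,1) × 0.37400^1 × 0.62600^1 = 2 × 0.3740 × 0.6260 = 0.468248 (base)
P(M) = C(2,0) × 0.37400^2 × 0.62600^0 = 1 × 0.139876 × 1.0000 = 0.139876
Relative intensity = 0.139876 / 0.468248 × 100 = 29.9

29.9%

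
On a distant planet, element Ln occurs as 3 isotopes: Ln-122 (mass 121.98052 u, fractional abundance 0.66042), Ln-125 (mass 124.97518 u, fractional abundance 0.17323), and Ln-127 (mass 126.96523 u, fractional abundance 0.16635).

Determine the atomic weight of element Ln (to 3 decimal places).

123.328 u

Average mass = Σ (abundance × isotope mass) = 0.66042 × 121.98052 + 0.17323 × 124.97518 + 0.16635 × 126.96523
= 80.558375 + 21.649450 + 21.120666 = 123.328491 u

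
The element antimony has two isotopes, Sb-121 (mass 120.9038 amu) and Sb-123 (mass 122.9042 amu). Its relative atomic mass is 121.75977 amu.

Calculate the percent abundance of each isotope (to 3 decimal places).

Sb-121: 57.210%, Sb-123: 42.790%

Writing the weighted mean with unknown fraction x of Sb-121:
120.9038·x + 122.9042·(1 − x) = 121.75977
(120.9038 − 122.9042)·x = 121.75977 − 122.9042
x = -1.14443 / -2.0004 = 0.57210 → 57.210% Sb-121, 42.790% Sb-123.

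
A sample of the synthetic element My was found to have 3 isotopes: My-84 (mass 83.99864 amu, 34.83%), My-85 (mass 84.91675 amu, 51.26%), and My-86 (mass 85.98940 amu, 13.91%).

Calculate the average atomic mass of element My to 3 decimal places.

84.746 amu

The abundance-weighted mean is 0.3483 × 83.99864 + 0.5126 × 84.91675 + 0.1391 × 85.98940
= 29.256726 + 43.528326 + 11.961126 = 84.746178 amu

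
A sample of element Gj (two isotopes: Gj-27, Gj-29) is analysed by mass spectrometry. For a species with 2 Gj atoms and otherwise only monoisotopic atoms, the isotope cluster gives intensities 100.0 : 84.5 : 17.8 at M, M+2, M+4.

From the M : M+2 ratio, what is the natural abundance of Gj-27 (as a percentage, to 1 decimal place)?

Write p for the Gj-27 fraction. I(M+2)/I(M) = [C(2,1)·p^1·(1−p)] / p^2 = 2·(1−p)/p = 84.5/100.0 = 0.8450
(1−p)/p = 0.8450/2 = 0.4225  ⇒  p = 1/(1 + 0.4225) = 0.7030
Gj-27: 70.3%, Gj-29: 29.7%.

70.3%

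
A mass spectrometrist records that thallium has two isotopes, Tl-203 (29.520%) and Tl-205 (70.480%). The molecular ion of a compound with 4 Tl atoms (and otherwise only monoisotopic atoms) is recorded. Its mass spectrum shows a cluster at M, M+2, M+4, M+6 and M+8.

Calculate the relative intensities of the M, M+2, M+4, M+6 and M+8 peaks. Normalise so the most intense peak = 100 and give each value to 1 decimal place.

1.8 : 17.5 : 62.8 : 100.0 : 59.7

The 4 Tl atoms are independent, so intensities follow the terms of (0.29520 + 0.70480)^4.
P(M) = 0.29520^4 = 0.007594
P(M+2) = 4 × 0.29520^3 × 0.70480^1 = 0.072523
P(M+4) = 6 × 0.29520^2 × 0.70480^2 = 0.259726
P(M+6) = 4 × 0.29520^1 × 0.70480^3 = 0.413403
P(M+8) = 0.70480^4 = 0.246754
The M+6 peak is largest (0.413403); scaling to 100 gives 1.8 : 17.5 : 62.8 : 100.0 : 59.7.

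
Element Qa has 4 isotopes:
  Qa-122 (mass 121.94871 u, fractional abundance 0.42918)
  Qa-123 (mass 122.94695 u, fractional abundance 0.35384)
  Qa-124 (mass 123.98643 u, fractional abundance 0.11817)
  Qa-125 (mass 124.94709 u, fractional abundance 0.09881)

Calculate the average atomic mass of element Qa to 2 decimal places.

122.84 u

Ar = Σ fᵢ·mᵢ = 0.42918 × 121.94871 + 0.35384 × 122.94695 + 0.11817 × 123.98643 + 0.09881 × 124.94709
= 52.337947 + 43.503549 + 14.651476 + 12.346022 = 122.838994 u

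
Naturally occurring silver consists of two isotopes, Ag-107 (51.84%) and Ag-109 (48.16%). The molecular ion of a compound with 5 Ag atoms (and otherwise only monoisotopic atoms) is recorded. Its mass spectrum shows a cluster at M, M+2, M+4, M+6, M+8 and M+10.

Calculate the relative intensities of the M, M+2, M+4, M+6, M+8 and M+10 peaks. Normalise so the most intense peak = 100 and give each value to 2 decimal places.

Expanding (0.5184 + 0.4816)^5:
P(M) = 0.5184^5 = 0.037439
P(M+2) = 5 × 0.5184^4 × 0.4816^1 = 0.173907
P(M+4) = 10 × 0.5184^3 × 0.4816^2 = 0.323123
P(M+6) = 10 × 0.5184^2 × 0.4816^3 = 0.300185
P(M+8) = 5 × 0.5184^1 × 0.4816^4 = 0.139438
P(M+10) = 0.4816^5 = 0.025908
The M+4 peak is largest (0.323123); scaling to 100 gives 11.59 : 53.82 : 100.00 : 92.90 : 43.15 : 8.02.

11.59 : 53.82 : 100.00 : 92.90 : 43.15 : 8.02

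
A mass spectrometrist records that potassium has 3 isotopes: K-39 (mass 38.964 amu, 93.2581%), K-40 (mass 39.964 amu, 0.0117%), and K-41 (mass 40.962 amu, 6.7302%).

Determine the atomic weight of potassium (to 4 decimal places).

39.0986 amu

Ar = Σ fᵢ·mᵢ = 0.932581 × 38.964 + 0.000117 × 39.964 + 0.067302 × 40.962
= 36.33709 + 0.00468 + 2.75682 = 39.09859 amu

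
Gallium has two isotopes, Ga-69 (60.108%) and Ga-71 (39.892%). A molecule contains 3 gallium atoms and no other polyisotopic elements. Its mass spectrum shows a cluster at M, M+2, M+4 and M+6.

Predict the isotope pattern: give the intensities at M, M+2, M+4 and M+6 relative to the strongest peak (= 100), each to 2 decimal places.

50.23 : 100.00 : 66.37 : 14.68

Each Ga atom is independently Ga-69 (p = 0.60108) or Ga-71 (q = 0.39892); the cluster is the binomial expansion (p + q)^3.
P(M) = 0.60108^3 = 0.217169
P(M+2) = 3 × 0.60108^2 × 0.39892^1 = 0.432386
P(M+4) = 3 × 0.60108^1 × 0.39892^2 = 0.286963
P(M+6) = 0.39892^3 = 0.063483
The M+2 peak is largest (0.432386); scaling to 100 gives 50.23 : 100.00 : 66.37 : 14.68.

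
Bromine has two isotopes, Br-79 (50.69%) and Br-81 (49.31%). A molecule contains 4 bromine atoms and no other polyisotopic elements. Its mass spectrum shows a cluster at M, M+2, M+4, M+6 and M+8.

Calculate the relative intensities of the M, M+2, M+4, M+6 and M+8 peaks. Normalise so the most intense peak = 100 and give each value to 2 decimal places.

17.61 : 68.53 : 100.00 : 64.85 : 15.77

Expanding (0.5069 + 0.4931)^4:
P(M) = 0.5069^4 = 0.066022
P(M+2) = 4 × 0.5069^3 × 0.4931^1 = 0.256899
P(M+4) = 6 × 0.5069^2 × 0.4931^2 = 0.374857
P(M+6) = 4 × 0.5069^1 × 0.4931^3 = 0.243101
P(M+8) = 0.4931^4 = 0.059121
The M+4 peak is largest (0.374857); scaling to 100 gives 17.61 : 68.53 : 100.00 : 64.85 : 15.77.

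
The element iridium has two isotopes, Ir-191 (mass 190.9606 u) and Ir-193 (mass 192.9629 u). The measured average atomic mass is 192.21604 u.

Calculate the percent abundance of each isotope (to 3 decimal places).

With x = fraction of Ir-191 (so Ir-193 is 1 − x):
190.9606·x + 192.9629·(1 − x) = 192.21604
(190.9606 − 192.9629)·x = 192.21604 − 192.9629
x = -0.74686 / -2.0023 = 0.37300 → 37.300% Ir-191, 62.700% Ir-193.

Ir-191: 37.300%, Ir-193: 62.700%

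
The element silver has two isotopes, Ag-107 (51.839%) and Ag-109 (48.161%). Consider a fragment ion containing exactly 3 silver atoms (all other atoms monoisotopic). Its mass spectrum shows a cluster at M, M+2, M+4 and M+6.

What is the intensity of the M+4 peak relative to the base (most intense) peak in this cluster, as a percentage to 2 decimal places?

(0.51839 + 0.48161)^3 gives M 0.1393, M+2 0.3883, M+4 0.3607, M+6 0.1117; the largest is M+2.
P(M+2) = C(3,1) × 0.51839^2 × 0.48161^1 = 3 × 0.26872819 × 0.48161 = 0.388267 (base)
P(M+4) = C(3,2) × 0.51839^1 × 0.48161^2 = 3 × 0.51839 × 0.23194819 = 0.360719
Relative intensity = 0.360719 / 0.388267 × 100 = 92.90

92.90%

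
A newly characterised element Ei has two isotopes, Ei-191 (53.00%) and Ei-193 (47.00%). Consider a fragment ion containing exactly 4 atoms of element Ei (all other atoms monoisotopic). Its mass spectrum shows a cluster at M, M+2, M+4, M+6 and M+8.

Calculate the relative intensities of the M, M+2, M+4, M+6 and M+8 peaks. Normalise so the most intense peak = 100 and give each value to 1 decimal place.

Each Ei atom is independently Ei-191 (p = 0.5300) or Ei-193 (q = 0.4700); the cluster is the binomial expansion (p + q)^4.
P(M) = 0.5300^4 = 0.078905
P(M+2) = 4 × 0.5300^3 × 0.4700^1 = 0.279889
P(M+4) = 6 × 0.5300^2 × 0.4700^2 = 0.372305
P(M+6) = 4 × 0.5300^1 × 0.4700^3 = 0.220105
P(M+8) = 0.4700^4 = 0.048797
The M+4 peak is largest (0.372305); scaling to 100 gives 21.2 : 75.2 : 100.0 : 59.1 : 13.1.

21.2 : 75.2 : 100.0 : 59.1 : 13.1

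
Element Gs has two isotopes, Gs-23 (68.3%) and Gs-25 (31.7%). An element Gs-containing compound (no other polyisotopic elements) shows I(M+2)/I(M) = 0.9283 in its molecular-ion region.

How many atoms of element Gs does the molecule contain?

The M+2/M ratio from n Gs atoms is n · q/p = n · 0.317/0.683.
n = 0.9283 × 0.683/0.317 = 2.00 ≈ 2

2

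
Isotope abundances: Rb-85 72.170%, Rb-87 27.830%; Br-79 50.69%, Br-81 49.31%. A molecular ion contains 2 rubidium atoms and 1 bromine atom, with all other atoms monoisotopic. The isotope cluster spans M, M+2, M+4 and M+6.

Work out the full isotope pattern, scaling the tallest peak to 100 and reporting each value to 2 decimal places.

Rubidium pattern (n=2): 0.52085089 : 0.40169822 : 0.07745089
Bromine pattern (n=1): 0.5069 : 0.4931
Convolve the two distributions (both contribute in 2-u steps):
  M: 0.52085089×0.5069 = 0.264019
  M+2: 0.52085089×0.4931 + 0.40169822×0.5069 = 0.460452
  M+4: 0.40169822×0.4931 + 0.07745089×0.5069 = 0.237337
  M+6: 0.07745089×0.4931 = 0.038191
Scale to base peak (0.460452) = 100: 57.34 : 100.00 : 51.54 : 8.29

57.34 : 100.00 : 51.54 : 8.29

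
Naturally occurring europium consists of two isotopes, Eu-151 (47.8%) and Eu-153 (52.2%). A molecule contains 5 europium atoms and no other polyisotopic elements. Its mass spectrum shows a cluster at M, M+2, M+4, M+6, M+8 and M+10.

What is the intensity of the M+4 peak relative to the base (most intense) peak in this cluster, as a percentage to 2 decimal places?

Term probabilities: M 0.0250, M+2 0.1363, M+4 0.2976, M+6 0.3250, M+8 0.1775, M+10 0.0388. Base peak = M+6.
P(M+6) = C(5,3) × 0.478^2 × 0.522^3 = 10 × 0.228484 × 0.14223665 = 0.324988 (base)
P(M+4) = C(5,2) × 0.478^3 × 0.522^2 = 10 × 0.10921535 × 0.272484 = 0.297594
Relative intensity = 0.297594 / 0.324988 × 100 = 91.57

91.57%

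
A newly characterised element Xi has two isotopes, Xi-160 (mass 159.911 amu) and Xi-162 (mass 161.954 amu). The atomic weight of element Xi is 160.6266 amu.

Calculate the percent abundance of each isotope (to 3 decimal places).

Xi-160: 64.973%, Xi-162: 35.027%

Let x be the fractional abundance of Xi-160; then Xi-162 has abundance 1 − x.
159.911·x + 161.954·(1 − x) = 160.6266
(159.911 − 161.954)·x = 160.6266 − 161.954
x = -1.3274 / -2.043 = 0.64973 → 64.973% Xi-160, 35.027% Xi-162.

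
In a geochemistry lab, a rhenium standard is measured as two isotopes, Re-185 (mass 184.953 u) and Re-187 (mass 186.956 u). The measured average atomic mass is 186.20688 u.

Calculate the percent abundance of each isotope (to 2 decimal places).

Let x be the fractional abundance of Re-185; then Re-187 has abundance 1 − x.
184.953·x + 186.956·(1 − x) = 186.20688
(184.953 − 186.956)·x = 186.20688 − 186.956
x = -0.74912 / -2.003 = 0.37400 → 37.40% Re-185, 62.60% Re-187.

Re-185: 37.40%, Re-187: 62.60%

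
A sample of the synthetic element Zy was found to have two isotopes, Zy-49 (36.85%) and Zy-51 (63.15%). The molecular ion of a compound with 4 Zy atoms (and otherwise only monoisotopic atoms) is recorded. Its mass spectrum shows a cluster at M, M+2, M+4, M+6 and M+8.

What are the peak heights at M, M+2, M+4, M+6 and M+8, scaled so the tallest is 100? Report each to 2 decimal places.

4.97 : 34.05 : 87.53 : 100.00 : 42.84

The 4 Zy atoms are independent, so intensities follow the terms of (0.3685 + 0.6315)^4.
P(M) = 0.3685^4 = 0.018440
P(M+2) = 4 × 0.3685^3 × 0.6315^1 = 0.126400
P(M+4) = 6 × 0.3685^2 × 0.6315^2 = 0.324917
P(M+6) = 4 × 0.3685^1 × 0.6315^3 = 0.371208
P(M+8) = 0.6315^4 = 0.159035
The M+6 peak is largest (0.371208); scaling to 100 gives 4.97 : 34.05 : 87.53 : 100.00 : 42.84.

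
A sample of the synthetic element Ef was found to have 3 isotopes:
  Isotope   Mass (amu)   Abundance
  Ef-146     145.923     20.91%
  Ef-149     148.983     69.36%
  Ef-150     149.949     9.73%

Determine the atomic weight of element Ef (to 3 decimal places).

Weight each isotope mass by its fractional abundance: 0.2091 × 145.923 + 0.6936 × 148.983 + 0.0973 × 149.949
= 30.5125 + 103.3346 + 14.5900 = 148.4371 amu

148.437 amu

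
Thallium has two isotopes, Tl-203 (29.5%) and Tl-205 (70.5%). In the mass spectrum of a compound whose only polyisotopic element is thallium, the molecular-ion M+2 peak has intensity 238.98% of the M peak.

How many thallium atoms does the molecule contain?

For n independent Tl atoms, I(M+2)/I(M) = n · (abundance Tl-205) / (abundance Tl-203) = n · 0.705/0.295.
n = 2.3898 × 0.295/0.705 = 1.00 ≈ 1

1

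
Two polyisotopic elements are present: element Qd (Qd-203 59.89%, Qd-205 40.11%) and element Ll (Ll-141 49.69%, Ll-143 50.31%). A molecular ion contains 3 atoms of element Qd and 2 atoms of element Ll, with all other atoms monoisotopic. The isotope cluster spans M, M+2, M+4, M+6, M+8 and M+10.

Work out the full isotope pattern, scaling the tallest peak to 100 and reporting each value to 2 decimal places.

Element Qd pattern (n=3): 0.21481418 : 0.4316011 : 0.28905527 : 0.06452945
Element Ll pattern (n=2): 0.24690961 : 0.49998078 : 0.25310961
Convolve the two distributions (both contribute in 2-u steps):
  M: 0.21481418×0.24690961 = 0.053040
  M+2: 0.21481418×0.49998078 + 0.4316011×0.24690961 = 0.213969
  M+4: 0.21481418×0.25310961 + 0.4316011×0.49998078 + 0.28905527×0.24690961 = 0.341534
  M+6: 0.4316011×0.25310961 + 0.28905527×0.49998078 + 0.06452945×0.24690961 = 0.269697
  M+8: 0.28905527×0.25310961 + 0.06452945×0.49998078 = 0.105426
  M+10: 0.06452945×0.25310961 = 0.016333
Scale to base peak (0.341534) = 100: 15.53 : 62.65 : 100.00 : 78.97 : 30.87 : 4.78

15.53 : 62.65 : 100.00 : 78.97 : 30.87 : 4.78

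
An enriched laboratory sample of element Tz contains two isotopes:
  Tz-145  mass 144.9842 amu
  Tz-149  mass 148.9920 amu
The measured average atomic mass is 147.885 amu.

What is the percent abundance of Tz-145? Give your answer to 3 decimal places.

27.621%

Writing the weighted mean with unknown fraction x of Tz-145:
144.9842·x + 148.9920·(1 − x) = 147.885
(144.9842 − 148.9920)·x = 147.885 − 148.9920
x = -1.1070 / -4.0078 = 0.27621 → 27.621% Tz-145, 72.379% Tz-149.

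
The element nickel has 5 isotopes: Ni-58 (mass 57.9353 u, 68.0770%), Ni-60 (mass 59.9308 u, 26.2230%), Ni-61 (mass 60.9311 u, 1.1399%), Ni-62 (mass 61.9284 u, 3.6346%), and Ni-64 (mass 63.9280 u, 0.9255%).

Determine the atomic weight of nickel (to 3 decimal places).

58.693 u

Average mass = Σ (abundance × isotope mass) = 0.680770 × 57.9353 + 0.262230 × 59.9308 + 0.011399 × 60.9311 + 0.036346 × 61.9284 + 0.009255 × 63.9280
= 39.44061 + 15.71565 + 0.69455 + 2.25085 + 0.59165 = 58.69331 u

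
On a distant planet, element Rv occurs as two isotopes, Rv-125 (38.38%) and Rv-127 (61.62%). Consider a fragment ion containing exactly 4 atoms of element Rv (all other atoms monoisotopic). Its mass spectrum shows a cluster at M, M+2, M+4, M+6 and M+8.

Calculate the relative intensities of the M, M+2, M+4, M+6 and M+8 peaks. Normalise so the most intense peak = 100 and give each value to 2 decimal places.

Each Rv atom is independently Rv-125 (p = 0.3838) or Rv-127 (q = 0.6162); the cluster is the binomial expansion (p + q)^4.
P(M) = 0.3838^4 = 0.021698
P(M+2) = 4 × 0.3838^3 × 0.6162^1 = 0.139347
P(M+4) = 6 × 0.3838^2 × 0.6162^2 = 0.335587
P(M+6) = 4 × 0.3838^1 × 0.6162^3 = 0.359195
P(M+8) = 0.6162^4 = 0.144174
The M+6 peak is largest (0.359195); scaling to 100 gives 6.04 : 38.79 : 93.43 : 100.00 : 40.14.

6.04 : 38.79 : 93.43 : 100.00 : 40.14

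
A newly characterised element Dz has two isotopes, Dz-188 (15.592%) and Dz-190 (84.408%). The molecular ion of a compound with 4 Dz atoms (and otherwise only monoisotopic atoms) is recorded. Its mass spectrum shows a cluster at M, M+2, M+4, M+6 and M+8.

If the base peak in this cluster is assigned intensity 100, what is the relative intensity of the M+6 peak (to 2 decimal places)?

(0.15592 + 0.84408)^4 gives M 0.0006, M+2 0.0128, M+4 0.1039, M+6 0.3751, M+8 0.5076; the largest is M+8.
P(M+8) = C(4,4) × 0.15592^0 × 0.84408^4 = 1 × 1.0000 × 0.50761499 = 0.507615 (base)
P(M+6) = C(4,3) × 0.15592^1 × 0.84408^3 = 4 × 0.15592 × 0.60138256 = 0.375070
Relative intensity = 0.375070 / 0.507615 × 100 = 73.89

73.89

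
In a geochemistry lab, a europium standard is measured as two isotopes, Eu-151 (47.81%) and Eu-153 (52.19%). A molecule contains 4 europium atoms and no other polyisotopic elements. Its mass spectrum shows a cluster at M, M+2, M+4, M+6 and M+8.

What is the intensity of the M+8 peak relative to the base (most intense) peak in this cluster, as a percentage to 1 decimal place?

19.9%

Binomial terms of (0.4781 + 0.5219)^4: M 0.0522, M+2 0.2281, M+4 0.3736, M+6 0.2719, M+8 0.0742 → M+4 is the base peak.
P(M+4) = C(4,2) × 0.4781^2 × 0.5219^2 = 6 × 0.22857961 × 0.27237961 = 0.373563 (base)
P(M+8) = C(4,4) × 0.4781^0 × 0.5219^4 = 1 × 1.0000 × 0.07419065 = 0.074191
Relative intensity = 0.074191 / 0.373563 × 100 = 19.9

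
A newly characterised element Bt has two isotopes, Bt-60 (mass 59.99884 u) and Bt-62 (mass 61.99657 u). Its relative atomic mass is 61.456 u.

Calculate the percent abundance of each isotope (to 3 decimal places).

Let x be the fractional abundance of Bt-60; then Bt-62 has abundance 1 − x.
59.99884·x + 61.99657·(1 − x) = 61.456
(59.99884 − 61.99657)·x = 61.456 − 61.99657
x = -0.54057 / -1.99773 = 0.27059 → 27.059% Bt-60, 72.941% Bt-62.

Bt-60: 27.059%, Bt-62: 72.941%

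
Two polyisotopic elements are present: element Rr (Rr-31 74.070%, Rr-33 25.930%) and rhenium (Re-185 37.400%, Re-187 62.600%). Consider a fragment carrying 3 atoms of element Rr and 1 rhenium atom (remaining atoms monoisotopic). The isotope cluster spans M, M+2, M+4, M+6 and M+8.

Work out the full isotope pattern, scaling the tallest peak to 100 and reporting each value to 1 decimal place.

36.7 : 100.0 : 78.0 : 24.2 : 2.6

Element Rr pattern (n=3): 0.40637505 : 0.42678433 : 0.1494062 : 0.01743442
Rhenium pattern (n=1): 0.3740 : 0.6260
Convolve the two distributions (both contribute in 2-u steps):
  M: 0.40637505×0.3740 = 0.151984
  M+2: 0.40637505×0.6260 + 0.42678433×0.3740 = 0.414008
  M+4: 0.42678433×0.6260 + 0.1494062×0.3740 = 0.323045
  M+6: 0.1494062×0.6260 + 0.01743442×0.3740 = 0.100049
  M+8: 0.01743442×0.6260 = 0.010914
Scale to base peak (0.414008) = 100: 36.7 : 100.0 : 78.0 : 24.2 : 2.6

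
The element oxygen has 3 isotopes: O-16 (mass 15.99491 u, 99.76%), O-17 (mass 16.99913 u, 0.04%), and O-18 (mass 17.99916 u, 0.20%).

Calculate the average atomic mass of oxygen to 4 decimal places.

Weight each isotope mass by its fractional abundance: 0.9976 × 15.99491 + 0.0004 × 16.99913 + 0.0020 × 17.99916
= 15.956522 + 0.006800 + 0.035998 = 15.999320 u

15.9993 u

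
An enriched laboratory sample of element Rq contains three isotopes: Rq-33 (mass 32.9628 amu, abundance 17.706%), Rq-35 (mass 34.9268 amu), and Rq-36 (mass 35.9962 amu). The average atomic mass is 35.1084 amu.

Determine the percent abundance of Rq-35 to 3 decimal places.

The remaining 82.294% is split between Rq-35 (fraction x) and Rq-36 (fraction 0.82294 − x).
Substituting: 34.9268x + 35.9962(0.82294 − x) = 29.272006632
(34.9268 − 35.9962)x = -0.350706196  ⇒  x = 0.32795, y = 0.49499
Rq-35: 32.795%, Rq-36: 49.499%.

32.795%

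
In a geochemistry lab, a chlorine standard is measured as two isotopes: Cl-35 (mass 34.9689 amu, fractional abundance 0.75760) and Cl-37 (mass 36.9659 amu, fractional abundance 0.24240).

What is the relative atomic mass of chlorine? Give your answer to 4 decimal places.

Weight each isotope mass by its fractional abundance: 0.75760 × 34.9689 + 0.24240 × 36.9659
= 26.49244 + 8.96053 = 35.45297 amu

35.4530 amu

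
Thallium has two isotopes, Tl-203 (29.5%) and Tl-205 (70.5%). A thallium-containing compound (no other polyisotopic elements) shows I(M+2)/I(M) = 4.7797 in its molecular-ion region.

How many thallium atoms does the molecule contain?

With n Tl atoms, P(M+2)/P(M) = C(n,1)·p^(n−1)q / p^n = n·q/p = n · 0.705/0.295.
n = 4.7797 × 0.295/0.705 = 2.00 ≈ 2

2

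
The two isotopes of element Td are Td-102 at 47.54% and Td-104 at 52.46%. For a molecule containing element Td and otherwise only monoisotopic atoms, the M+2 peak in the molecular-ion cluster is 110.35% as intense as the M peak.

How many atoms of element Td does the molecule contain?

1

The M+2/M ratio from n Td atoms is n · q/p = n · 0.5246/0.4754.
n = 1.1035 × 0.4754/0.5246 = 1.00 ≈ 1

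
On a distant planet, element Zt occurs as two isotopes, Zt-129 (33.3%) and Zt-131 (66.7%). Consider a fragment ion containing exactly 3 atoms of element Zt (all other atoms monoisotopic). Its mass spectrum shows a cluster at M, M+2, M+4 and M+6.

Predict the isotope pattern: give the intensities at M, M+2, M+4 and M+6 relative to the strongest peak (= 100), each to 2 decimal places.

8.31 : 49.93 : 100.00 : 66.77

Each Zt atom is independently Zt-129 (p = 0.333) or Zt-131 (q = 0.667); the cluster is the binomial expansion (p + q)^3.
P(M) = 0.333^3 = 0.036926
P(M+2) = 3 × 0.333^2 × 0.667^1 = 0.221889
P(M+4) = 3 × 0.333^1 × 0.667^2 = 0.444444
P(M+6) = 0.667^3 = 0.296741
The M+4 peak is largest (0.444444); scaling to 100 gives 8.31 : 49.93 : 100.00 : 66.77.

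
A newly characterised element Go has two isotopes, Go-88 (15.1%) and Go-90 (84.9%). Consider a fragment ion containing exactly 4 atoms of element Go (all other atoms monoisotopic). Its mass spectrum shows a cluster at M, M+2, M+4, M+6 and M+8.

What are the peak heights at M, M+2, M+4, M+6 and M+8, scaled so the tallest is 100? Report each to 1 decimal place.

The 4 Go atoms are independent, so intensities follow the terms of (0.151 + 0.849)^4.
P(M) = 0.151^4 = 0.000520
P(M+2) = 4 × 0.151^3 × 0.849^1 = 0.011692
P(M+4) = 6 × 0.151^2 × 0.849^2 = 0.098610
P(M+6) = 4 × 0.151^1 × 0.849^3 = 0.369624
P(M+8) = 0.849^4 = 0.519554
The M+8 peak is largest (0.519554); scaling to 100 gives 0.1 : 2.3 : 19.0 : 71.1 : 100.0.

0.1 : 2.3 : 19.0 : 71.1 : 100.0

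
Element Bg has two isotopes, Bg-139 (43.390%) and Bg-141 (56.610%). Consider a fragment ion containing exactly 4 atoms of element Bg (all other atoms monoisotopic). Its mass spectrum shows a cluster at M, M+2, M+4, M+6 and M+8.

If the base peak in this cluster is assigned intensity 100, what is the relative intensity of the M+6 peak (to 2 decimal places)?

(0.43390 + 0.56610)^4 gives M 0.0354, M+2 0.1850, M+4 0.3620, M+6 0.3149, M+8 0.1027; the largest is M+4.
P(M+4) = C(4,2) × 0.43390^2 × 0.56610^2 = 6 × 0.18826921 × 0.32046921 = 0.362007 (base)
P(M+6) = C(4,3) × 0.43390^1 × 0.56610^3 = 4 × 0.4339 × 0.18141762 = 0.314868
Relative intensity = 0.314868 / 0.362007 × 100 = 86.98

86.98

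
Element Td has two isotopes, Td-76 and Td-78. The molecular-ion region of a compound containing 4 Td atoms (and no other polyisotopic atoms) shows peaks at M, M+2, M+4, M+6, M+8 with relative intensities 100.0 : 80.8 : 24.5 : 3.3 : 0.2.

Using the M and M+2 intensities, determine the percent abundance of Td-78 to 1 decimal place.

Write p for the Td-76 fraction. I(M+2)/I(M) = [C(4,1)·p^3·(1−p)] / p^4 = 4·(1−p)/p = 80.8/100.0 = 0.8080
(1−p)/p = 0.8080/4 = 0.2020  ⇒  p = 1/(1 + 0.2020) = 0.8319
Td-76: 83.2%, Td-78: 16.8%.

16.8%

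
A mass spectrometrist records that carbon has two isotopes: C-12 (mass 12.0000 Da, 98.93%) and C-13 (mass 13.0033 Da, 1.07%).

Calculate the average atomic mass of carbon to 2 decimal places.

12.01 Da

Ar = Σ fᵢ·mᵢ = 0.9893 × 12.0000 + 0.0107 × 13.0033
= 11.87160 + 0.13914 = 12.01074 Da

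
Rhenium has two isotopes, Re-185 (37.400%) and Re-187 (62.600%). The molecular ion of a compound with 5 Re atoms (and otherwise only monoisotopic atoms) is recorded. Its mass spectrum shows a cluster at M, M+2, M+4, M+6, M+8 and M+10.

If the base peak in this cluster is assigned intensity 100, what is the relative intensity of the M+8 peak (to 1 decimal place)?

83.7

Binomial terms of (0.37400 + 0.62600)^5: M 0.0073, M+2 0.0612, M+4 0.2050, M+6 0.3431, M+8 0.2872, M+10 0.0961 → M+6 is the base peak.
P(M+6) = C(5,3) × 0.37400^2 × 0.62600^3 = 10 × 0.139876 × 0.24531438 = 0.343136 (base)
P(M+8) = C(5,4) × 0.37400^1 × 0.62600^4 = 5 × 0.3740 × 0.1535668 = 0.287170
Relative intensity = 0.287170 / 0.343136 × 100 = 83.7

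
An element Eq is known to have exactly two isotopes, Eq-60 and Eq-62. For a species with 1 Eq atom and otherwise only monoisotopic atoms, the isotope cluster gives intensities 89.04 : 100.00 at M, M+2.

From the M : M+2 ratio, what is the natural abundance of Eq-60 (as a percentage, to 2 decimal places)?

47.10%

If p is the fraction of Eq that is Eq-60, then I(M+2)/I(M) = [C(1,1)·p^0·(1−p)] / p^1 = 1·(1−p)/p = 100.00/89.04 = 1.1231
(1−p)/p = 1.1231/1 = 1.1231  ⇒  p = 1/(1 + 1.1231) = 0.4710
Eq-60: 47.10%, Eq-62: 52.90%.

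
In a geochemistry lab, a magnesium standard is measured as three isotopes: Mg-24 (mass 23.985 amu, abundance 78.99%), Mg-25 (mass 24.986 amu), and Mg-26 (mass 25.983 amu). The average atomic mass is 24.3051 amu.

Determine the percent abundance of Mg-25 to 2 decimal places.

10.00%

Let x and y be the fractions of Mg-25 and Mg-26. Then x + y = 1 − 0.7899 = 0.2101 and 24.986x + 25.983y = 24.3051 − 0.7899×23.985 = 5.3593485.
Substituting: 24.986x + 25.983(0.2101 − x) = 5.3593485
(24.986 − 25.983)x = -0.0996798  ⇒  x = 0.09998, y = 0.11012
Mg-25: 10.00%, Mg-26: 11.01%.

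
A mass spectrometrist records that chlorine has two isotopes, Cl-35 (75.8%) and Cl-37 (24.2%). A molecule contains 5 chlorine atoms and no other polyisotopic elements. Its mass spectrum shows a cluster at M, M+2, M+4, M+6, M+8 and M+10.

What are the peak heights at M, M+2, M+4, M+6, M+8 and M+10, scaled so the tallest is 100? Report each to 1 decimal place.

Each Cl atom is independently Cl-35 (p = 0.758) or Cl-37 (q = 0.242); the cluster is the binomial expansion (p + q)^5.
P(M) = 0.758^5 = 0.250234
P(M+2) = 5 × 0.758^4 × 0.242^1 = 0.399450
P(M+4) = 10 × 0.758^3 × 0.242^2 = 0.255058
P(M+6) = 10 × 0.758^2 × 0.242^3 = 0.081430
P(M+8) = 5 × 0.758^1 × 0.242^4 = 0.012999
P(M+10) = 0.242^5 = 0.000830
The M+2 peak is largest (0.399450); scaling to 100 gives 62.6 : 100.0 : 63.9 : 20.4 : 3.3 : 0.2.

62.6 : 100.0 : 63.9 : 20.4 : 3.3 : 0.2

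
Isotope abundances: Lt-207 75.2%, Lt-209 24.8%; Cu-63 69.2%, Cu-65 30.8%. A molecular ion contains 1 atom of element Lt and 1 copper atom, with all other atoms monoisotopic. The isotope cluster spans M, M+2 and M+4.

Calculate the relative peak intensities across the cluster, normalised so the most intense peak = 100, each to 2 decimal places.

Element Lt pattern (n=1): 0.7520 : 0.2480
Copper pattern (n=1): 0.6920 : 0.3080
Convolve the two distributions (both contribute in 2-u steps):
  M: 0.7520×0.6920 = 0.520384
  M+2: 0.7520×0.3080 + 0.2480×0.6920 = 0.403232
  M+4: 0.2480×0.3080 = 0.076384
Scale to base peak (0.520384) = 100: 100.00 : 77.49 : 14.68

100.00 : 77.49 : 14.68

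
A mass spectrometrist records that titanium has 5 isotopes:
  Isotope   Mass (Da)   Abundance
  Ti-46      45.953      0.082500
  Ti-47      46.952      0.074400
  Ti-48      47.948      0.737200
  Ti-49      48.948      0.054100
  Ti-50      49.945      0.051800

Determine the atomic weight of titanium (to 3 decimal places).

The abundance-weighted mean is 0.082500 × 45.953 + 0.074400 × 46.952 + 0.737200 × 47.948 + 0.054100 × 48.948 + 0.051800 × 49.945
= 3.7911 + 3.4932 + 35.3473 + 2.6481 + 2.5872 = 47.8669 Da

47.867 Da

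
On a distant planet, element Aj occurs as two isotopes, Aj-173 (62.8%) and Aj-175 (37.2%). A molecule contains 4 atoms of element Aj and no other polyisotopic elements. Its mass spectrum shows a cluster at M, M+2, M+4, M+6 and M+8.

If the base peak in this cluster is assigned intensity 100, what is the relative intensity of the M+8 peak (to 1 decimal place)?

Binomial terms of (0.628 + 0.372)^4: M 0.1555, M+2 0.3685, M+4 0.3275, M+6 0.1293, M+8 0.0192 → M+2 is the base peak.
P(M+2) = C(4,1) × 0.628^3 × 0.372^1 = 4 × 0.24767315 × 0.3720 = 0.368538 (base)
P(M+8) = C(4,4) × 0.628^0 × 0.372^4 = 1 × 1.0000 × 0.01915013 = 0.019150
Relative intensity = 0.019150 / 0.368538 × 100 = 5.2

5.2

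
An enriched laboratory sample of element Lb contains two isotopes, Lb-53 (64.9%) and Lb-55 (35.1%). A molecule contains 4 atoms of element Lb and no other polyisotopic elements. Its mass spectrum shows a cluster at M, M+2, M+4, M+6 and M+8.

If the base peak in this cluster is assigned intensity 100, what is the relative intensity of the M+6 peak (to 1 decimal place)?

(0.649 + 0.351)^4 gives M 0.1774, M+2 0.3838, M+4 0.3114, M+6 0.1123, M+8 0.0152; the largest is M+2.
P(M+2) = C(4,1) × 0.649^3 × 0.351^1 = 4 × 0.27335945 × 0.3510 = 0.383797 (base)
P(M+6) = C(4,3) × 0.649^1 × 0.351^3 = 4 × 0.6490 × 0.04324355 = 0.112260
Relative intensity = 0.112260 / 0.383797 × 100 = 29.2

29.2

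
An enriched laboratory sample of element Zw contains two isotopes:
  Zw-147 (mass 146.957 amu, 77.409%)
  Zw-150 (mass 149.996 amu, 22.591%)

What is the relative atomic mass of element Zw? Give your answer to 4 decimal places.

147.6435 amu

Average mass = Σ (abundance × isotope mass) = 0.77409 × 146.957 + 0.22591 × 149.996
= 113.75794 + 33.88560 = 147.64354 amu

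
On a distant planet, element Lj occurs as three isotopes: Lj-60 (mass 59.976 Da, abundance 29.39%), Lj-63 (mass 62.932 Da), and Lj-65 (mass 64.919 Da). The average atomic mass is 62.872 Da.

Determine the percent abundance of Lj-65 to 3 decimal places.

Let x and y be the fractions of Lj-63 and Lj-65. Then x + y = 1 − 0.2939 = 0.7061 and 62.932x + 64.919y = 62.872 − 0.2939×59.976 = 45.2450536.
Substituting: 62.932x + 64.919(0.7061 − x) = 45.2450536
(62.932 − 64.919)x = -0.5942523  ⇒  x = 0.29907, y = 0.40703
Lj-63: 29.907%, Lj-65: 40.703%.

40.703%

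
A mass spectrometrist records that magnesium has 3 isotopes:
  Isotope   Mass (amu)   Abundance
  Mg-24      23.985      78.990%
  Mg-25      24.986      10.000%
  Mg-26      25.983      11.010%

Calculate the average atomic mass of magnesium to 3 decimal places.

Ar = Σ fᵢ·mᵢ = 0.78990 × 23.985 + 0.10000 × 24.986 + 0.11010 × 25.983
= 18.9458 + 2.4986 + 2.8607 = 24.3051 amu

24.305 amu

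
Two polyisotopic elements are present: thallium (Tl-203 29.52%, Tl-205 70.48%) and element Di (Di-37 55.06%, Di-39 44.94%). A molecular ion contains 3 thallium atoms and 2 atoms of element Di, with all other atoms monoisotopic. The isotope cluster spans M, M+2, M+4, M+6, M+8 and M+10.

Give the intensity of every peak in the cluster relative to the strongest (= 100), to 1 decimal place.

2.2 : 19.0 : 63.6 : 100.0 : 72.6 : 19.6

Thallium pattern (n=3): 0.02572463 : 0.18425524 : 0.43991564 : 0.35010449
Element Di pattern (n=2): 0.30316036 : 0.49487928 : 0.20196036
Convolve the two distributions (both contribute in 2-u steps):
  M: 0.02572463×0.30316036 = 0.007799
  M+2: 0.02572463×0.49487928 + 0.18425524×0.30316036 = 0.068589
  M+4: 0.02572463×0.20196036 + 0.18425524×0.49487928 + 0.43991564×0.30316036 = 0.229744
  M+6: 0.18425524×0.20196036 + 0.43991564×0.49487928 + 0.35010449×0.30316036 = 0.361055
  M+8: 0.43991564×0.20196036 + 0.35010449×0.49487928 = 0.262105
  M+10: 0.35010449×0.20196036 = 0.070707
Scale to base peak (0.361055) = 100: 2.2 : 19.0 : 63.6 : 100.0 : 72.6 : 19.6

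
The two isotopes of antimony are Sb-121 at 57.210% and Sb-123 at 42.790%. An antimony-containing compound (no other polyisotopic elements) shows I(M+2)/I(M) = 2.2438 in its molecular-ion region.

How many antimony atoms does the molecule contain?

3

The M+2/M ratio from n Sb atoms is n · q/p = n · 0.42790/0.57210.
n = 2.2438 × 0.57210/0.42790 = 3.00 ≈ 3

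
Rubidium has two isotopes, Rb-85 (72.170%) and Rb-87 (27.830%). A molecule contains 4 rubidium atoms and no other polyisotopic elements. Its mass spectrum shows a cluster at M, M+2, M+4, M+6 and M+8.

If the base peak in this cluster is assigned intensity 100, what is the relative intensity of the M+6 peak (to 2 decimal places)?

(0.72170 + 0.27830)^4 gives M 0.2713, M+2 0.4184, M+4 0.2420, M+6 0.0622, M+8 0.0060; the largest is M+2.
P(M+2) = C(4,1) × 0.72170^3 × 0.27830^1 = 4 × 0.37589809 × 0.2783 = 0.418450 (base)
P(M+6) = C(4,3) × 0.72170^1 × 0.27830^3 = 4 × 0.7217 × 0.02155458 = 0.062224
Relative intensity = 0.062224 / 0.418450 × 100 = 14.87

14.87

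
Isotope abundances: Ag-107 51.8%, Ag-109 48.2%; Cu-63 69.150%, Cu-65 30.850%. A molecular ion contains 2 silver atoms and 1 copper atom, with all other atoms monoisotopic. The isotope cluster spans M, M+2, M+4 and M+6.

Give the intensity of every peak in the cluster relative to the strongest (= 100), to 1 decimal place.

43.3 : 100.0 : 73.5 : 16.7

Silver pattern (n=2): 0.268324 : 0.499352 : 0.232324
Copper pattern (n=1): 0.6915 : 0.3085
Convolve the two distributions (both contribute in 2-u steps):
  M: 0.268324×0.6915 = 0.185546
  M+2: 0.268324×0.3085 + 0.499352×0.6915 = 0.428080
  M+4: 0.499352×0.3085 + 0.232324×0.6915 = 0.314702
  M+6: 0.232324×0.3085 = 0.071672
Scale to base peak (0.428080) = 100: 43.3 : 100.0 : 73.5 : 16.7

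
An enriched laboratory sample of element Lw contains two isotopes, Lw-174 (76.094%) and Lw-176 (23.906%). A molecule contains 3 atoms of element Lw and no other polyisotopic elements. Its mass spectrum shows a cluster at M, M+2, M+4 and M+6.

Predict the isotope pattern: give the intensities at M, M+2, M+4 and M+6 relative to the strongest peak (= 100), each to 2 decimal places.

100.00 : 94.25 : 29.61 : 3.10

Expanding (0.76094 + 0.23906)^3:
P(M) = 0.76094^3 = 0.440607
P(M+2) = 3 × 0.76094^2 × 0.23906^1 = 0.415269
P(M+4) = 3 × 0.76094^1 × 0.23906^2 = 0.130462
P(M+6) = 0.23906^3 = 0.013662
The M peak is largest (0.440607); scaling to 100 gives 100.00 : 94.25 : 29.61 : 3.10.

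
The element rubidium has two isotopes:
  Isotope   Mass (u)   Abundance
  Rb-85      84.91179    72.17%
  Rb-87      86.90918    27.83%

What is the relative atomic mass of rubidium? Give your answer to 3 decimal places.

85.468 u

Weight each isotope mass by its fractional abundance: 0.7217 × 84.91179 + 0.2783 × 86.90918
= 61.280839 + 24.186825 = 85.467664 u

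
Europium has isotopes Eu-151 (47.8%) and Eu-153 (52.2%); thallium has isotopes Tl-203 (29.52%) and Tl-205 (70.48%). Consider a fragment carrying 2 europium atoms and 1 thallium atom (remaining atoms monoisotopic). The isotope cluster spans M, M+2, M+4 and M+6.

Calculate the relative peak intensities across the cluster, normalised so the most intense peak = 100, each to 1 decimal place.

Europium pattern (n=2): 0.228484 : 0.499032 : 0.272484
Thallium pattern (n=1): 0.2952 : 0.7048
Convolve the two distributions (both contribute in 2-u steps):
  M: 0.228484×0.2952 = 0.067448
  M+2: 0.228484×0.7048 + 0.499032×0.2952 = 0.308350
  M+4: 0.499032×0.7048 + 0.272484×0.2952 = 0.432155
  M+6: 0.272484×0.7048 = 0.192047
Scale to base peak (0.432155) = 100: 15.6 : 71.4 : 100.0 : 44.4

15.6 : 71.4 : 100.0 : 44.4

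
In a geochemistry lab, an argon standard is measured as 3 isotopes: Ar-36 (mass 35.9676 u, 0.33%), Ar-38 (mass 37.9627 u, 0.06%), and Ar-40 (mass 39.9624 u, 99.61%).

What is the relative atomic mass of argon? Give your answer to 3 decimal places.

Ar = Σ fᵢ·mᵢ = 0.0033 × 35.9676 + 0.0006 × 37.9627 + 0.9961 × 39.9624
= 0.11869 + 0.02278 + 39.80655 = 39.94802 u

39.948 u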